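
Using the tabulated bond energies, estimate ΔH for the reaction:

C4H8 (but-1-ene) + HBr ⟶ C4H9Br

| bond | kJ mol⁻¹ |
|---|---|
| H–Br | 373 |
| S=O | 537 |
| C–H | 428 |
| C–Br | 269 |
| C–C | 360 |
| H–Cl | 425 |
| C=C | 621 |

Bonds broken (reactants):
  C–C: 2 × 360 = 720
  C–H: 8 × 428 = 3424
  C=C: 1 × 621 = 621
  H–Br: 1 × 373 = 373
  Σ(broken) = 5138 kJ
Bonds formed (products):
  C–Br: 1 × 269 = 269
  C–C: 3 × 360 = 1080
  C–H: 9 × 428 = 3852
  Σ(formed) = 5201 kJ
ΔH = Σ(broken) − Σ(formed) = 5138 − 5201 = −63 kJ

ΔH ≈ −63 kJ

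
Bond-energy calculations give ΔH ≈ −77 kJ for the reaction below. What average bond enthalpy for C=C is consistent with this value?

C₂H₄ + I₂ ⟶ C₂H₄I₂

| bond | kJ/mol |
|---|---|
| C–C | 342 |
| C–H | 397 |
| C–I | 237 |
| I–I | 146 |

D(C=C) ≈ 593 kJ/mol

Let D be the C=C bond energy.
Σ(broken) = 4×397 + 1×D + 1×146 = 1734 + D
Σ(formed) = 1×342 + 4×397 + 2×237 = 2404
ΔH = Σ(broken) − Σ(formed) = (1734 + D) − (2404) = −670 + D
Setting this equal to −77 kJ gives D = 593 kJ/mol.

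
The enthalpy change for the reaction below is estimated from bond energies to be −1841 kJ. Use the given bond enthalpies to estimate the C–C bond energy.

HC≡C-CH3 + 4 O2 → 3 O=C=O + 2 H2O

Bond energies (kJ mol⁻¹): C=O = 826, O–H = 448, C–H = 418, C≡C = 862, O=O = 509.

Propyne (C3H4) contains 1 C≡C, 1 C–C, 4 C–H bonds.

D(C–C) ≈ 337 kJ/mol

Let D be the C–C bond energy.
Σ(broken) = 1×862 + 1×D + 4×418 + 4×509 = 4570 + D
Σ(formed) = 6×826 + 4×448 = 6748
ΔH = Σ(broken) − Σ(formed) = (4570 + D) − (6748) = −2178 + D
Setting this equal to −1841 kJ gives D = 337 kJ/mol.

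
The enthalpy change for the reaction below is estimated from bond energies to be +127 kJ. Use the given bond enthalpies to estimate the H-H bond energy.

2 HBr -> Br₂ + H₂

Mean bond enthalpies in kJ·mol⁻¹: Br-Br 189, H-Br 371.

D(H-H) ≈ 426 kJ/mol

Let D be the H-H bond energy.
Σ(broken) = 2×371 = 742
Σ(formed) = 1×189 + 1×D = 189 + D
ΔH = Σ(broken) − Σ(formed) = (742) − (189 + D) = +553 − D
Setting this equal to +127 kJ gives D = 426 kJ/mol.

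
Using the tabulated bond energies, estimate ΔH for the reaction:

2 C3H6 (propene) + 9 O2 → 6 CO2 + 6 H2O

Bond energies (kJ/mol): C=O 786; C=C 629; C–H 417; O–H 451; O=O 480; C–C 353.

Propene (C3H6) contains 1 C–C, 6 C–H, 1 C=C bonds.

ΔH ≈ −3556 kJ

Bonds broken (reactants):
  C–C: 2 × 353 = 706
  C–H: 12 × 417 = 5004
  C=C: 2 × 629 = 1258
  O=O: 9 × 480 = 4320
  Σ(broken) = 11288 kJ
Bonds formed (products):
  C=O: 12 × 786 = 9432
  O–H: 12 × 451 = 5412
  Σ(formed) = 14844 kJ
ΔH = Σ(broken) − Σ(formed) = 11288 − 14844 = −3556 kJ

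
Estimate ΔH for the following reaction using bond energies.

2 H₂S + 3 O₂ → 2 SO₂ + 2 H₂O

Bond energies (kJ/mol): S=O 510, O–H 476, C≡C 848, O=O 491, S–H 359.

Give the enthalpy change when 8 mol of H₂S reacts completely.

ΔH = −4140 kJ

Bonds broken (reactants):
  O=O: 3 × 491 = 1473
  S–H: 4 × 359 = 1436
  Σ(broken) = 2909 kJ
Bonds formed (products):
  O–H: 4 × 476 = 1904
  S=O: 4 × 510 = 2040
  Σ(formed) = 3944 kJ
ΔH = Σ(broken) − Σ(formed) = 2909 − 3944 = −1035 kJ
For 4× the reaction as written: 4 × (−1035) = −4140 kJ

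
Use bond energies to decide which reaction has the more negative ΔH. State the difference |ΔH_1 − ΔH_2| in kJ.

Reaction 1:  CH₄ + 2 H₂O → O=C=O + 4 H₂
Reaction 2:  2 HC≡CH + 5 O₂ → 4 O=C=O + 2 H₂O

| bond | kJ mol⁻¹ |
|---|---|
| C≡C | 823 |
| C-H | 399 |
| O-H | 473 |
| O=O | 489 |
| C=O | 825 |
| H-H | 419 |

Reaction 2, by 2967 kJ

Reaction 1:
  Bonds broken (reactants):
    C-H: 4 × 399 = 1596
    O-H: 4 × 473 = 1892
    Σ(broken) = 3488 kJ
  Bonds formed (products):
    C=O: 2 × 825 = 1650
    H-H: 4 × 419 = 1676
    Σ(formed) = 3326 kJ
  ΔH_1 = 3488 − 3326 = +162 kJ
Reaction 2:
  Bonds broken (reactants):
    C≡C: 2 × 823 = 1646
    C-H: 4 × 399 = 1596
    O=O: 5 × 489 = 2445
    Σ(broken) = 5687 kJ
  Bonds formed (products):
    C=O: 8 × 825 = 6600
    O-H: 4 × 473 = 1892
    Σ(formed) = 8492 kJ
  ΔH_2 = 5687 − 8492 = −2805 kJ
ΔH_1 − ΔH_2 = +2967 kJ, so reaction 2 has the more negative ΔH; |ΔH_1 − ΔH_2| = 2967 kJ.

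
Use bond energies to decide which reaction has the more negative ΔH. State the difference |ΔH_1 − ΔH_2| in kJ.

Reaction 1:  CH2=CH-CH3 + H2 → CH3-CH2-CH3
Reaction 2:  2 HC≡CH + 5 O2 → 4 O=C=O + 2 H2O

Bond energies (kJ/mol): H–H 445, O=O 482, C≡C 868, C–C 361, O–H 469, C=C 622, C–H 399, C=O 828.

Reaction 2, by 2666 kJ

Reaction 1:
  Bonds broken (reactants):
    C–C: 1 × 361 = 361
    C–H: 6 × 399 = 2394
    C=C: 1 × 622 = 622
    H–H: 1 × 445 = 445
    Σ(broken) = 3822 kJ
  Bonds formed (products):
    C–C: 2 × 361 = 722
    C–H: 8 × 399 = 3192
    Σ(formed) = 3914 kJ
  ΔH_1 = 3822 − 3914 = −92 kJ
Reaction 2:
  Bonds broken (reactants):
    C≡C: 2 × 868 = 1736
    C–H: 4 × 399 = 1596
    O=O: 5 × 482 = 2410
    Σ(broken) = 5742 kJ
  Bonds formed (products):
    C=O: 8 × 828 = 6624
    O–H: 4 × 469 = 1876
    Σ(formed) = 8500 kJ
  ΔH_2 = 5742 − 8500 = −2758 kJ
ΔH_1 − ΔH_2 = +2666 kJ, so reaction 2 has the more negative ΔH; |ΔH_1 − ΔH_2| = 2666 kJ.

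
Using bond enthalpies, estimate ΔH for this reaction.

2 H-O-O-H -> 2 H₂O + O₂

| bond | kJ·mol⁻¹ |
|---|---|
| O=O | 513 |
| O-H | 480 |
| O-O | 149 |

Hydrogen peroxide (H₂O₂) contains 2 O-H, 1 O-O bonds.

Bonds broken (reactants):
  O-H: 4 × 480 = 1920
  O-O: 2 × 149 = 298
  Σ(broken) = 2218 kJ
Bonds formed (products):
  O-H: 4 × 480 = 1920
  O=O: 1 × 513 = 513
  Σ(formed) = 2433 kJ
ΔH = Σ(broken) − Σ(formed) = 2218 − 2433 = −215 kJ

ΔH ≈ −215 kJ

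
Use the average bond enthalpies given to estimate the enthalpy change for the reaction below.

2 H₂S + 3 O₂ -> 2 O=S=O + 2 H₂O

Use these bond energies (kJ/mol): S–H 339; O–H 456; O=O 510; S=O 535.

ΔH ≈ −1078 kJ

Bonds broken (reactants):
  O=O: 3 × 510 = 1530
  S–H: 4 × 339 = 1356
  Σ(broken) = 2886 kJ
Bonds formed (products):
  O–H: 4 × 456 = 1824
  S=O: 4 × 535 = 2140
  Σ(formed) = 3964 kJ
ΔH = Σ(broken) − Σ(formed) = 2886 − 3964 = −1078 kJ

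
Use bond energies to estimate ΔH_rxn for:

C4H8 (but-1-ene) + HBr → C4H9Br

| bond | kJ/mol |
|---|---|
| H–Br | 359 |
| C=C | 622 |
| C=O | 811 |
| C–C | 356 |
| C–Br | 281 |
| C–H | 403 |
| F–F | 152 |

ΔH ≈ −59 kJ

Bonds broken (reactants):
  C–C: 2 × 356 = 712
  C–H: 8 × 403 = 3224
  C=C: 1 × 622 = 622
  H–Br: 1 × 359 = 359
  Σ(broken) = 4917 kJ
Bonds formed (products):
  C–Br: 1 × 281 = 281
  C–C: 3 × 356 = 1068
  C–H: 9 × 403 = 3627
  Σ(formed) = 4976 kJ
ΔH = Σ(broken) − Σ(formed) = 4917 − 4976 = −59 kJ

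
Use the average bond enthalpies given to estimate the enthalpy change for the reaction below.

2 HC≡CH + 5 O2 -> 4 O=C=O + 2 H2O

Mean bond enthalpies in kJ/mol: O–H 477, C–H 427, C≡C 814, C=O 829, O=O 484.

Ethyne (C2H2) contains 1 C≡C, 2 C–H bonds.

ΔH ≈ −2784 kJ

Bonds broken (reactants):
  C≡C: 2 × 814 = 1628
  C–H: 4 × 427 = 1708
  O=O: 5 × 484 = 2420
  Σ(broken) = 5756 kJ
Bonds formed (products):
  C=O: 8 × 829 = 6632
  O–H: 4 × 477 = 1908
  Σ(formed) = 8540 kJ
ΔH = Σ(broken) − Σ(formed) = 5756 − 8540 = −2784 kJ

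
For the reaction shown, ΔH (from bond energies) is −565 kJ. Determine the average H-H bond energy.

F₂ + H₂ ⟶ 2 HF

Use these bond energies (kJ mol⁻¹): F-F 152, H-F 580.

D(H-H) ≈ 443 kJ/mol

Let D be the H-H bond energy.
Σ(broken) = 1×152 + 1×D = 152 + D
Σ(formed) = 2×580 = 1160
ΔH = Σ(broken) − Σ(formed) = (152 + D) − (1160) = −1008 + D
Setting this equal to −565 kJ gives D = 443 kJ/mol.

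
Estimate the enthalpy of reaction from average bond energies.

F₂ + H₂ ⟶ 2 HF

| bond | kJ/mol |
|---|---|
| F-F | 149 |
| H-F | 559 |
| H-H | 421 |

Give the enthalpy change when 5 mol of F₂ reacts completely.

Bonds broken (reactants):
  F-F: 1 × 149 = 149
  H-H: 1 × 421 = 421
  Σ(broken) = 570 kJ
Bonds formed (products):
  H-F: 2 × 559 = 1118
  Σ(formed) = 1118 kJ
ΔH = Σ(broken) − Σ(formed) = 570 − 1118 = −548 kJ
For 5× the reaction as written: 5 × (−548) = −2740 kJ

ΔH = −2740 kJ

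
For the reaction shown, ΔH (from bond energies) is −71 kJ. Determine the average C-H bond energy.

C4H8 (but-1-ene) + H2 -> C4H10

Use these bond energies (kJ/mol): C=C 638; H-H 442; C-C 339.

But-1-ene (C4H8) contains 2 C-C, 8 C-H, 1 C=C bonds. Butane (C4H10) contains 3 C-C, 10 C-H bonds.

Let D be the C-H bond energy.
Σ(broken) = 2×339 + 8×D + 1×638 + 1×442 = 1758 + 8D
Σ(formed) = 3×339 + 10×D = 1017 + 10D
ΔH = Σ(broken) − Σ(formed) = (1758 + 8D) − (1017 + 10D) = +741 − 2D
Setting this equal to −71 kJ gives 2D = 812, so D = 406 kJ/mol.

D(C-H) ≈ 406 kJ/mol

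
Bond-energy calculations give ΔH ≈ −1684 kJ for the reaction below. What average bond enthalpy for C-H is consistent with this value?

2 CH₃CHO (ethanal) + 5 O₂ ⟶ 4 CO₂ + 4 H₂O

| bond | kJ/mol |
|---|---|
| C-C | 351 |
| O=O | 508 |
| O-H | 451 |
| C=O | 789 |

Let D be the C-H bond energy.
Σ(broken) = 2×351 + 8×D + 2×789 + 5×508 = 4820 + 8D
Σ(formed) = 8×789 + 8×451 = 9920
ΔH = Σ(broken) − Σ(formed) = (4820 + 8D) − (9920) = −5100 + 8D
Setting this equal to −1684 kJ gives 8D = 3416, so D = 427 kJ/mol.

D(C-H) ≈ 427 kJ/mol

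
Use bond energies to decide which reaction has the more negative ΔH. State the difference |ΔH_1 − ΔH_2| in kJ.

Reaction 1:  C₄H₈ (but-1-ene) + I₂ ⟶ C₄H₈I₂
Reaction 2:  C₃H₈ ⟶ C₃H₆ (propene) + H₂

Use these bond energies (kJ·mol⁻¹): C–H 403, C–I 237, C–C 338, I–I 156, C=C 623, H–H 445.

Reaction 1:
  Bonds broken (reactants):
    C–C: 2 × 338 = 676
    C–H: 8 × 403 = 3224
    C=C: 1 × 623 = 623
    I–I: 1 × 156 = 156
    Σ(broken) = 4679 kJ
  Bonds formed (products):
    C–C: 3 × 338 = 1014
    C–H: 8 × 403 = 3224
    C–I: 2 × 237 = 474
    Σ(formed) = 4712 kJ
  ΔH_1 = 4679 − 4712 = −33 kJ
Reaction 2:
  Bonds broken (reactants):
    C–C: 2 × 338 = 676
    C–H: 8 × 403 = 3224
    Σ(broken) = 3900 kJ
  Bonds formed (products):
    C–C: 1 × 338 = 338
    C–H: 6 × 403 = 2418
    C=C: 1 × 623 = 623
    H–H: 1 × 445 = 445
    Σ(formed) = 3824 kJ
  ΔH_2 = 3900 − 3824 = +76 kJ
ΔH_1 − ΔH_2 = −109 kJ, so reaction 1 has the more negative ΔH; |ΔH_1 − ΔH_2| = 109 kJ.

Reaction 1, by 109 kJ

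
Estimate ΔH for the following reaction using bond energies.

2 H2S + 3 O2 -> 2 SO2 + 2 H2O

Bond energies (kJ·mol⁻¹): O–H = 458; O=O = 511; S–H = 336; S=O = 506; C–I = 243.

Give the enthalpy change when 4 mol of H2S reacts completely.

Bonds broken (reactants):
  O=O: 3 × 511 = 1533
  S–H: 4 × 336 = 1344
  Σ(broken) = 2877 kJ
Bonds formed (products):
  O–H: 4 × 458 = 1832
  S=O: 4 × 506 = 2024
  Σ(formed) = 3856 kJ
ΔH = Σ(broken) − Σ(formed) = 2877 − 3856 = −979 kJ
For 2× the reaction as written: 2 × (−979) = −1958 kJ

ΔH = −1958 kJ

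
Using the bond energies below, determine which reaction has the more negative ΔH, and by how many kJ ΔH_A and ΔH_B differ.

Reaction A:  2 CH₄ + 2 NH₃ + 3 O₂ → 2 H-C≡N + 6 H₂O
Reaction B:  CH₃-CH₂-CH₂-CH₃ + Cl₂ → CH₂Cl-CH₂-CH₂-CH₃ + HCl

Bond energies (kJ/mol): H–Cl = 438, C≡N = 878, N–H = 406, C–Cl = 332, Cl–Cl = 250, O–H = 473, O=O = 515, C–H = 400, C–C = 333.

Reaction A, by 931 kJ

Reaction A:
  Bonds broken (reactants):
    C–H: 8 × 400 = 3200
    N–H: 6 × 406 = 2436
    O=O: 3 × 515 = 1545
    Σ(broken) = 7181 kJ
  Bonds formed (products):
    C≡N: 2 × 878 = 1756
    C–H: 2 × 400 = 800
    O–H: 12 × 473 = 5676
    Σ(formed) = 8232 kJ
  ΔH_A = 7181 − 8232 = −1051 kJ
Reaction B:
  Bonds broken (reactants):
    C–C: 3 × 333 = 999
    C–H: 10 × 400 = 4000
    Cl–Cl: 1 × 250 = 250
    Σ(broken) = 5249 kJ
  Bonds formed (products):
    C–C: 3 × 333 = 999
    C–Cl: 1 × 332 = 332
    C–H: 9 × 400 = 3600
    H–Cl: 1 × 438 = 438
    Σ(formed) = 5369 kJ
  ΔH_B = 5249 − 5369 = −120 kJ
ΔH_A − ΔH_B = −931 kJ, so reaction A has the more negative ΔH; |ΔH_A − ΔH_B| = 931 kJ.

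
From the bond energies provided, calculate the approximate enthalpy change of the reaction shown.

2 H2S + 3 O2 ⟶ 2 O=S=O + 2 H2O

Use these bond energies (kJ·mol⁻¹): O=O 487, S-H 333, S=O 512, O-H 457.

ΔH ≈ −1083 kJ

Bonds broken (reactants):
  O=O: 3 × 487 = 1461
  S-H: 4 × 333 = 1332
  Σ(broken) = 2793 kJ
Bonds formed (products):
  O-H: 4 × 457 = 1828
  S=O: 4 × 512 = 2048
  Σ(formed) = 3876 kJ
ΔH = Σ(broken) − Σ(formed) = 2793 − 3876 = −1083 kJ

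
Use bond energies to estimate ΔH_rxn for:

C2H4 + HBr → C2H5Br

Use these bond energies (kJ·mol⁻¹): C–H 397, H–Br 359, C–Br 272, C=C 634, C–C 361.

Bonds broken (reactants):
  C–H: 4 × 397 = 1588
  C=C: 1 × 634 = 634
  H–Br: 1 × 359 = 359
  Σ(broken) = 2581 kJ
Bonds formed (products):
  C–Br: 1 × 272 = 272
  C–C: 1 × 361 = 361
  C–H: 5 × 397 = 1985
  Σ(formed) = 2618 kJ
ΔH = Σ(broken) − Σ(formed) = 2581 − 2618 = −37 kJ

ΔH ≈ −37 kJ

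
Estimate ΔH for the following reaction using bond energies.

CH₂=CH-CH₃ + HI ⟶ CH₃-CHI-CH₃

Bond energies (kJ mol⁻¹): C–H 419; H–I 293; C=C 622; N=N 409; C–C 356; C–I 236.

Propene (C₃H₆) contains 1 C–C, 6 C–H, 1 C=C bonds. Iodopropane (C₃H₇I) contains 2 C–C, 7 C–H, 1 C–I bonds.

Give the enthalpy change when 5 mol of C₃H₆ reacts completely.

Bonds broken (reactants):
  C–C: 1 × 356 = 356
  C–H: 6 × 419 = 2514
  C=C: 1 × 622 = 622
  H–I: 1 × 293 = 293
  Σ(broken) = 3785 kJ
Bonds formed (products):
  C–C: 2 × 356 = 712
  C–H: 7 × 419 = 2933
  C–I: 1 × 236 = 236
  Σ(formed) = 3881 kJ
ΔH = Σ(broken) − Σ(formed) = 3785 − 3881 = −96 kJ
For 5× the reaction as written: 5 × (−96) = −480 kJ

ΔH = −480 kJ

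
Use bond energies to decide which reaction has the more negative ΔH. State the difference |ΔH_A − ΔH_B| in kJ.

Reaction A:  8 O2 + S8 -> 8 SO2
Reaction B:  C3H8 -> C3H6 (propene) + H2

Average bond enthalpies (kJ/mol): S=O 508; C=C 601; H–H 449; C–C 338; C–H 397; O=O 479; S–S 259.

Reaction A:
  Bonds broken (reactants):
    O=O: 8 × 479 = 3832
    S–S: 8 × 259 = 2072
    Σ(broken) = 5904 kJ
  Bonds formed (products):
    S=O: 16 × 508 = 8128
    Σ(formed) = 8128 kJ
  ΔH_A = 5904 − 8128 = −2224 kJ
Reaction B:
  Bonds broken (reactants):
    C–C: 2 × 338 = 676
    C–H: 8 × 397 = 3176
    Σ(broken) = 3852 kJ
  Bonds formed (products):
    C–C: 1 × 338 = 338
    C–H: 6 × 397 = 2382
    C=C: 1 × 601 = 601
    H–H: 1 × 449 = 449
    Σ(formed) = 3770 kJ
  ΔH_B = 3852 − 3770 = +82 kJ
ΔH_A − ΔH_B = −2306 kJ, so reaction A has the more negative ΔH; |ΔH_A − ΔH_B| = 2306 kJ.

Reaction A, by 2306 kJ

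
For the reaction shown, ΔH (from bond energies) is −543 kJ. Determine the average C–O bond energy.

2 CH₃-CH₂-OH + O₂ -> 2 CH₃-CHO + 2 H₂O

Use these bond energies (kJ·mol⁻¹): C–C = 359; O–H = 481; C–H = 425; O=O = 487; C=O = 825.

D(C–O) ≈ 366 kJ/mol

Let D be the C–O bond energy.
Σ(broken) = 2×359 + 10×425 + 2×D + 2×481 + 1×487 = 6417 + 2D
Σ(formed) = 2×359 + 8×425 + 2×825 + 4×481 = 7692
ΔH = Σ(broken) − Σ(formed) = (6417 + 2D) − (7692) = −1275 + 2D
Setting this equal to −543 kJ gives 2D = 732, so D = 366 kJ/mol.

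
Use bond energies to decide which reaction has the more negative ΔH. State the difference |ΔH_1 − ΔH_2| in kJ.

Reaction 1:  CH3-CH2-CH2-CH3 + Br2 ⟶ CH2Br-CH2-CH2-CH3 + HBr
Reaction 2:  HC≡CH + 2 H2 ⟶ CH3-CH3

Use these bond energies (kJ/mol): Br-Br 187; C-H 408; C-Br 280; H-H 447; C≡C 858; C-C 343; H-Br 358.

Reaction 1:
  Bonds broken (reactants):
    Br-Br: 1 × 187 = 187
    C-C: 3 × 343 = 1029
    C-H: 10 × 408 = 4080
    Σ(broken) = 5296 kJ
  Bonds formed (products):
    C-Br: 1 × 280 = 280
    C-C: 3 × 343 = 1029
    C-H: 9 × 408 = 3672
    H-Br: 1 × 358 = 358
    Σ(formed) = 5339 kJ
  ΔH_1 = 5296 − 5339 = −43 kJ
Reaction 2:
  Bonds broken (reactants):
    C≡C: 1 × 858 = 858
    C-H: 2 × 408 = 816
    H-H: 2 × 447 = 894
    Σ(broken) = 2568 kJ
  Bonds formed (products):
    C-C: 1 × 343 = 343
    C-H: 6 × 408 = 2448
    Σ(formed) = 2791 kJ
  ΔH_2 = 2568 − 2791 = −223 kJ
ΔH_1 − ΔH_2 = +180 kJ, so reaction 2 has the more negative ΔH; |ΔH_1 − ΔH_2| = 180 kJ.

Reaction 2, by 180 kJ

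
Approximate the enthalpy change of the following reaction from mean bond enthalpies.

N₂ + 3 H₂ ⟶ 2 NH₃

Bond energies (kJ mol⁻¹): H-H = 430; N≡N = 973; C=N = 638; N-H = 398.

Bonds broken (reactants):
  H-H: 3 × 430 = 1290
  N≡N: 1 × 973 = 973
  Σ(broken) = 2263 kJ
Bonds formed (products):
  N-H: 6 × 398 = 2388
  Σ(formed) = 2388 kJ
ΔH = Σ(broken) − Σ(formed) = 2263 − 2388 = −125 kJ

ΔH ≈ −125 kJ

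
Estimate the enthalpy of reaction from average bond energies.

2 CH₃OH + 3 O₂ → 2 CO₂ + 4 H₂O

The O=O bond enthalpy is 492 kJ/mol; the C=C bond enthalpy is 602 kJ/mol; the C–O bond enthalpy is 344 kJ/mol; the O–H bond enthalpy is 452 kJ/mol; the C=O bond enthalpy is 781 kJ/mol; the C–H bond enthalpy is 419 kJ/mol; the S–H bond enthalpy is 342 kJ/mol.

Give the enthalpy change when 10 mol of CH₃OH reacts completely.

Bonds broken (reactants):
  C–H: 6 × 419 = 2514
  C–O: 2 × 344 = 688
  O–H: 2 × 452 = 904
  O=O: 3 × 492 = 1476
  Σ(broken) = 5582 kJ
Bonds formed (products):
  C=O: 4 × 781 = 3124
  O–H: 8 × 452 = 3616
  Σ(formed) = 6740 kJ
ΔH = Σ(broken) − Σ(formed) = 5582 − 6740 = −1158 kJ
For 5× the reaction as written: 5 × (−1158) = −5790 kJ

ΔH = −5790 kJ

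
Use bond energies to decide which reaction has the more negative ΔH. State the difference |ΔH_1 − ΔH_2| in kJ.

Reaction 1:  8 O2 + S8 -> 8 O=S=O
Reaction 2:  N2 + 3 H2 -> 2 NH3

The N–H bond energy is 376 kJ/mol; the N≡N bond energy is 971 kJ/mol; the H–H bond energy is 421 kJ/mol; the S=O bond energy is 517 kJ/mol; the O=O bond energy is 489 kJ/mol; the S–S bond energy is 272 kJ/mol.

Reaction 1, by 2162 kJ

Reaction 1:
  Bonds broken (reactants):
    O=O: 8 × 489 = 3912
    S–S: 8 × 272 = 2176
    Σ(broken) = 6088 kJ
  Bonds formed (products):
    S=O: 16 × 517 = 8272
    Σ(formed) = 8272 kJ
  ΔH_1 = 6088 − 8272 = −2184 kJ
Reaction 2:
  Bonds broken (reactants):
    H–H: 3 × 421 = 1263
    N≡N: 1 × 971 = 971
    Σ(broken) = 2234 kJ
  Bonds formed (products):
    N–H: 6 × 376 = 2256
    Σ(formed) = 2256 kJ
  ΔH_2 = 2234 − 2256 = −22 kJ
ΔH_1 − ΔH_2 = −2162 kJ, so reaction 1 has the more negative ΔH; |ΔH_1 − ΔH_2| = 2162 kJ.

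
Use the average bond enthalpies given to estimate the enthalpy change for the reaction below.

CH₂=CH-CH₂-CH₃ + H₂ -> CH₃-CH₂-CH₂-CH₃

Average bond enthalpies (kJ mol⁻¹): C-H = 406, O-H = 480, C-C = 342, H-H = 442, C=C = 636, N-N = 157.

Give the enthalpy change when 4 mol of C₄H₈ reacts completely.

Bonds broken (reactants):
  C-C: 2 × 342 = 684
  C-H: 8 × 406 = 3248
  C=C: 1 × 636 = 636
  H-H: 1 × 442 = 442
  Σ(broken) = 5010 kJ
Bonds formed (products):
  C-C: 3 × 342 = 1026
  C-H: 10 × 406 = 4060
  Σ(formed) = 5086 kJ
ΔH = Σ(broken) − Σ(formed) = 5010 − 5086 = −76 kJ
For 4× the reaction as written: 4 × (−76) = −304 kJ

ΔH = −304 kJ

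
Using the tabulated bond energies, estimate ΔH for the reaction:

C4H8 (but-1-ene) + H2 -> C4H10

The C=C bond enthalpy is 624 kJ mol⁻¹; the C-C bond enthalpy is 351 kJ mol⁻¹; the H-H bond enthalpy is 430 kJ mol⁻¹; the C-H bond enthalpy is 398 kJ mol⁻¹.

ΔH ≈ −93 kJ

Bonds broken (reactants):
  C-C: 2 × 351 = 702
  C-H: 8 × 398 = 3184
  C=C: 1 × 624 = 624
  H-H: 1 × 430 = 430
  Σ(broken) = 4940 kJ
Bonds formed (products):
  C-C: 3 × 351 = 1053
  C-H: 10 × 398 = 3980
  Σ(formed) = 5033 kJ
ΔH = Σ(broken) − Σ(formed) = 4940 − 5033 = −93 kJ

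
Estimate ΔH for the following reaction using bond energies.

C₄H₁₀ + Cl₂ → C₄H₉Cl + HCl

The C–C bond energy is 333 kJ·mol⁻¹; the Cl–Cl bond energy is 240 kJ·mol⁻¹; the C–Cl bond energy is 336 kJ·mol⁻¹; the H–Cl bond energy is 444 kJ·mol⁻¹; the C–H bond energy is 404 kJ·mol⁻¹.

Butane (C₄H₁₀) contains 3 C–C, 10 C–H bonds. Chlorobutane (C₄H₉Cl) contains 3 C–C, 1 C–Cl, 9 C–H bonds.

Bonds broken (reactants):
  C–C: 3 × 333 = 999
  C–H: 10 × 404 = 4040
  Cl–Cl: 1 × 240 = 240
  Σ(broken) = 5279 kJ
Bonds formed (products):
  C–C: 3 × 333 = 999
  C–Cl: 1 × 336 = 336
  C–H: 9 × 404 = 3636
  H–Cl: 1 × 444 = 444
  Σ(formed) = 5415 kJ
ΔH = Σ(broken) − Σ(formed) = 5279 − 5415 = −136 kJ

ΔH ≈ −136 kJ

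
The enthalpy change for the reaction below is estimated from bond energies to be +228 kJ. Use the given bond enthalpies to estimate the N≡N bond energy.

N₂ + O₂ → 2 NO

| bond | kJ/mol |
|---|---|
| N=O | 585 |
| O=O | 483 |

Let D be the N≡N bond energy.
Σ(broken) = 1×D + 1×483 = 483 + D
Σ(formed) = 2×585 = 1170
ΔH = Σ(broken) − Σ(formed) = (483 + D) − (1170) = −687 + D
Setting this equal to +228 kJ gives D = 915 kJ/mol.

D(N≡N) ≈ 915 kJ/mol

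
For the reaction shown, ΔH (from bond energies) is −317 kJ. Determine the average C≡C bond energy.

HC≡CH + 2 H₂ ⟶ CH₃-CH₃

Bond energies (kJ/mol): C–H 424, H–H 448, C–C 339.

D(C≡C) ≈ 822 kJ/mol

Let D be the C≡C bond energy.
Σ(broken) = 1×D + 2×424 + 2×448 = 1744 + D
Σ(formed) = 1×339 + 6×424 = 2883
ΔH = Σ(broken) − Σ(formed) = (1744 + D) − (2883) = −1139 + D
Setting this equal to −317 kJ gives D = 822 kJ/mol.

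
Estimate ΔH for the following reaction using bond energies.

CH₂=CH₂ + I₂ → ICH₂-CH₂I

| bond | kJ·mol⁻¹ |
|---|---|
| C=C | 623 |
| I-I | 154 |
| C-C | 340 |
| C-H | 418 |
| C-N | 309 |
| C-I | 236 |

ΔH ≈ −35 kJ

Bonds broken (reactants):
  C-H: 4 × 418 = 1672
  C=C: 1 × 623 = 623
  I-I: 1 × 154 = 154
  Σ(broken) = 2449 kJ
Bonds formed (products):
  C-C: 1 × 340 = 340
  C-H: 4 × 418 = 1672
  C-I: 2 × 236 = 472
  Σ(formed) = 2484 kJ
ΔH = Σ(broken) − Σ(formed) = 2449 − 2484 = −35 kJ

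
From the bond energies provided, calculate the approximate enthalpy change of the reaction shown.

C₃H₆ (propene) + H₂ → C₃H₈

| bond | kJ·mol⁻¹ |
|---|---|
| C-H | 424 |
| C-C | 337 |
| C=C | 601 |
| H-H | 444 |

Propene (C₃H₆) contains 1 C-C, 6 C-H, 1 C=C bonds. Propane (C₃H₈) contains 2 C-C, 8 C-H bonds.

Bonds broken (reactants):
  C-C: 1 × 337 = 337
  C-H: 6 × 424 = 2544
  C=C: 1 × 601 = 601
  H-H: 1 × 444 = 444
  Σ(broken) = 3926 kJ
Bonds formed (products):
  C-C: 2 × 337 = 674
  C-H: 8 × 424 = 3392
  Σ(formed) = 4066 kJ
ΔH = Σ(broken) − Σ(formed) = 3926 − 4066 = −140 kJ

ΔH ≈ −140 kJ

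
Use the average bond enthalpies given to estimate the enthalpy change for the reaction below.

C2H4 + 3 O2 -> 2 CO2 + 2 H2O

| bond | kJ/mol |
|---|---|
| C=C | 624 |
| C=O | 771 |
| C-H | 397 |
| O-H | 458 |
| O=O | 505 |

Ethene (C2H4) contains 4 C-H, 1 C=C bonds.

Bonds broken (reactants):
  C-H: 4 × 397 = 1588
  C=C: 1 × 624 = 624
  O=O: 3 × 505 = 1515
  Σ(broken) = 3727 kJ
Bonds formed (products):
  C=O: 4 × 771 = 3084
  O-H: 4 × 458 = 1832
  Σ(formed) = 4916 kJ
ΔH = Σ(broken) − Σ(formed) = 3727 − 4916 = −1189 kJ

ΔH ≈ −1189 kJ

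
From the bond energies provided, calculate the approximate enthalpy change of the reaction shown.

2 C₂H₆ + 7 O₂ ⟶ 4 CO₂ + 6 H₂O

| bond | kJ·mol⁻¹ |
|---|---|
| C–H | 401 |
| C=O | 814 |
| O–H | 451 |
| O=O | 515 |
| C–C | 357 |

Bonds broken (reactants):
  C–C: 2 × 357 = 714
  C–H: 12 × 401 = 4812
  O=O: 7 × 515 = 3605
  Σ(broken) = 9131 kJ
Bonds formed (products):
  C=O: 8 × 814 = 6512
  O–H: 12 × 451 = 5412
  Σ(formed) = 11924 kJ
ΔH = Σ(broken) − Σ(formed) = 9131 − 11924 = −2793 kJ

ΔH ≈ −2793 kJ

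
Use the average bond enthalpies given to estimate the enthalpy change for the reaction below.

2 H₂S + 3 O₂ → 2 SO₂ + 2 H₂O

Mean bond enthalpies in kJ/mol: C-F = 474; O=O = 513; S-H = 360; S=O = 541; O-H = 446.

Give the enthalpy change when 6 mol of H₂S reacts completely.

Bonds broken (reactants):
  O=O: 3 × 513 = 1539
  S-H: 4 × 360 = 1440
  Σ(broken) = 2979 kJ
Bonds formed (products):
  O-H: 4 × 446 = 1784
  S=O: 4 × 541 = 2164
  Σ(formed) = 3948 kJ
ΔH = Σ(broken) − Σ(formed) = 2979 − 3948 = −969 kJ
For 3× the reaction as written: 3 × (−969) = −2907 kJ

ΔH = −2907 kJ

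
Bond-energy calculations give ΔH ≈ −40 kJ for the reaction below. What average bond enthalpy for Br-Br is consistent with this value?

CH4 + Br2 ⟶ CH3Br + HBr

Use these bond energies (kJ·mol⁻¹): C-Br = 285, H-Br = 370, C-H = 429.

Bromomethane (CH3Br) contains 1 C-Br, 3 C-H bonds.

D(Br-Br) ≈ 186 kJ/mol

Let D be the Br-Br bond energy.
Σ(broken) = 1×D + 4×429 = 1716 + D
Σ(formed) = 1×285 + 3×429 + 1×370 = 1942
ΔH = Σ(broken) − Σ(formed) = (1716 + D) − (1942) = −226 + D
Setting this equal to −40 kJ gives D = 186 kJ/mol.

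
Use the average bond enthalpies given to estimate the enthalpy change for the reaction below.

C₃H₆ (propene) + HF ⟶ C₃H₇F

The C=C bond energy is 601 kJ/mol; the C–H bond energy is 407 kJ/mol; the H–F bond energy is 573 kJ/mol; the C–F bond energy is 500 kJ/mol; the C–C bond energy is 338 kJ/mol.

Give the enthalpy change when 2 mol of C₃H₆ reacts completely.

Bonds broken (reactants):
  C–C: 1 × 338 = 338
  C–H: 6 × 407 = 2442
  C=C: 1 × 601 = 601
  H–F: 1 × 573 = 573
  Σ(broken) = 3954 kJ
Bonds formed (products):
  C–C: 2 × 338 = 676
  C–F: 1 × 500 = 500
  C–H: 7 × 407 = 2849
  Σ(formed) = 4025 kJ
ΔH = Σ(broken) − Σ(formed) = 3954 − 4025 = −71 kJ
For 2× the reaction as written: 2 × (−71) = −142 kJ

ΔH = −142 kJ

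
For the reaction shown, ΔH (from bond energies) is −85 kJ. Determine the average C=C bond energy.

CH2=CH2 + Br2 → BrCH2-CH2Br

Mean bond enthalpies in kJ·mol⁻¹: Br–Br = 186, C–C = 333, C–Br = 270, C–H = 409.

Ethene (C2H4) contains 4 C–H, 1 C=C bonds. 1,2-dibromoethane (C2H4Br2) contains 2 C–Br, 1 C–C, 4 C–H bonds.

D(C=C) ≈ 602 kJ/mol

Let D be the C=C bond energy.
Σ(broken) = 1×186 + 4×409 + 1×D = 1822 + D
Σ(formed) = 2×270 + 1×333 + 4×409 = 2509
ΔH = Σ(broken) − Σ(formed) = (1822 + D) − (2509) = −687 + D
Setting this equal to −85 kJ gives D = 602 kJ/mol.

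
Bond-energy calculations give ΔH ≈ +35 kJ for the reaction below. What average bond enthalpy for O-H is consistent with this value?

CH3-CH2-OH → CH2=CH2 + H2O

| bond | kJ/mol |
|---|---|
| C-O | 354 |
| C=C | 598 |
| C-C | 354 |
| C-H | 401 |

D(O-H) ≈ 476 kJ/mol

Let D be the O-H bond energy.
Σ(broken) = 1×354 + 5×401 + 1×354 + 1×D = 2713 + D
Σ(formed) = 4×401 + 1×598 + 2×D = 2202 + 2D
ΔH = Σ(broken) − Σ(formed) = (2713 + D) − (2202 + 2D) = +511 − D
Setting this equal to +35 kJ gives D = 476 kJ/mol.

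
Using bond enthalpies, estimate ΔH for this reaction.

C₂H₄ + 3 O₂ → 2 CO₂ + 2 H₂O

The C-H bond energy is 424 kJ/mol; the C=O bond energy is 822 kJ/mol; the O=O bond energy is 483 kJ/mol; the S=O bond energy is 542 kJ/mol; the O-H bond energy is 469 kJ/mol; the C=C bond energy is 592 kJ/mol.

Bonds broken (reactants):
  C-H: 4 × 424 = 1696
  C=C: 1 × 592 = 592
  O=O: 3 × 483 = 1449
  Σ(broken) = 3737 kJ
Bonds formed (products):
  C=O: 4 × 822 = 3288
  O-H: 4 × 469 = 1876
  Σ(formed) = 5164 kJ
ΔH = Σ(broken) − Σ(formed) = 3737 − 5164 = −1427 kJ

ΔH ≈ −1427 kJ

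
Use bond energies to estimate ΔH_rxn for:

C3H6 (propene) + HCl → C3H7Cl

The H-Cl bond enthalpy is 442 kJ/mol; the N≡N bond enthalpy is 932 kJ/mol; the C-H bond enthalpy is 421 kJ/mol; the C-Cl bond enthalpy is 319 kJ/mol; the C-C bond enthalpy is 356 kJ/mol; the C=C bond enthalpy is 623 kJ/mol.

Bonds broken (reactants):
  C-C: 1 × 356 = 356
  C-H: 6 × 421 = 2526
  C=C: 1 × 623 = 623
  H-Cl: 1 × 442 = 442
  Σ(broken) = 3947 kJ
Bonds formed (products):
  C-C: 2 × 356 = 712
  C-Cl: 1 × 319 = 319
  C-H: 7 × 421 = 2947
  Σ(formed) = 3978 kJ
ΔH = Σ(broken) − Σ(formed) = 3947 − 3978 = −31 kJ

ΔH ≈ −31 kJ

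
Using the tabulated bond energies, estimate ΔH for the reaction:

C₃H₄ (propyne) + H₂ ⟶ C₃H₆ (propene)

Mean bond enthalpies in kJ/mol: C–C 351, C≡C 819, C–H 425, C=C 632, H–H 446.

Bonds broken (reactants):
  C≡C: 1 × 819 = 819
  C–C: 1 × 351 = 351
  C–H: 4 × 425 = 1700
  H–H: 1 × 446 = 446
  Σ(broken) = 3316 kJ
Bonds formed (products):
  C–C: 1 × 351 = 351
  C–H: 6 × 425 = 2550
  C=C: 1 × 632 = 632
  Σ(formed) = 3533 kJ
ΔH = Σ(broken) − Σ(formed) = 3316 − 3533 = −217 kJ

ΔH ≈ −217 kJ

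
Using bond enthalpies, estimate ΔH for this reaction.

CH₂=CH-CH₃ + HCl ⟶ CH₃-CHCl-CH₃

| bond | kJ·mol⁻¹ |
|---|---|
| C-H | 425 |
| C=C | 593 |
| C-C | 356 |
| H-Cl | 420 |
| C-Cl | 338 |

ΔH ≈ −106 kJ

Bonds broken (reactants):
  C-C: 1 × 356 = 356
  C-H: 6 × 425 = 2550
  C=C: 1 × 593 = 593
  H-Cl: 1 × 420 = 420
  Σ(broken) = 3919 kJ
Bonds formed (products):
  C-C: 2 × 356 = 712
  C-Cl: 1 × 338 = 338
  C-H: 7 × 425 = 2975
  Σ(formed) = 4025 kJ
ΔH = Σ(broken) − Σ(formed) = 3919 − 4025 = −106 kJ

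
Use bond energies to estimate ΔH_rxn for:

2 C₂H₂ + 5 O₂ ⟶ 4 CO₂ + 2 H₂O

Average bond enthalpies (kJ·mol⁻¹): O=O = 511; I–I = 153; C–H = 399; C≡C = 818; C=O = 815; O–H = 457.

Bonds broken (reactants):
  C≡C: 2 × 818 = 1636
  C–H: 4 × 399 = 1596
  O=O: 5 × 511 = 2555
  Σ(broken) = 5787 kJ
Bonds formed (products):
  C=O: 8 × 815 = 6520
  O–H: 4 × 457 = 1828
  Σ(formed) = 8348 kJ
ΔH = Σ(broken) − Σ(formed) = 5787 − 8348 = −2561 kJ

ΔH ≈ −2561 kJ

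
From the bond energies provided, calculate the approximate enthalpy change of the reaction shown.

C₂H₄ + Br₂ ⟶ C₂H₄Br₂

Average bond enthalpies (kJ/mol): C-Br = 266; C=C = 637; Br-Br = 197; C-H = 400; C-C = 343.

Bonds broken (reactants):
  Br-Br: 1 × 197 = 197
  C-H: 4 × 400 = 1600
  C=C: 1 × 637 = 637
  Σ(broken) = 2434 kJ
Bonds formed (products):
  C-Br: 2 × 266 = 532
  C-C: 1 × 343 = 343
  C-H: 4 × 400 = 1600
  Σ(formed) = 2475 kJ
ΔH = Σ(broken) − Σ(formed) = 2434 − 2475 = −41 kJ

ΔH ≈ −41 kJ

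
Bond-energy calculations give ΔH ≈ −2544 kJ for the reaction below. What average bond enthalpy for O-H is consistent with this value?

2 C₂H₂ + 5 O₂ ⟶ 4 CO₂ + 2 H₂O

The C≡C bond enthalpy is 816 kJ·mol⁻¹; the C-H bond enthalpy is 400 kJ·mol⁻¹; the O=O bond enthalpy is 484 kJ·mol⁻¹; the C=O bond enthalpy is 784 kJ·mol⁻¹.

Let D be the O-H bond energy.
Σ(broken) = 2×816 + 4×400 + 5×484 = 5652
Σ(formed) = 8×784 + 4×D = 6272 + 4D
ΔH = Σ(broken) − Σ(formed) = (5652) − (6272 + 4D) = −620 − 4D
Setting this equal to −2544 kJ gives 4D = 1924, so D = 481 kJ/mol.

D(O-H) ≈ 481 kJ/mol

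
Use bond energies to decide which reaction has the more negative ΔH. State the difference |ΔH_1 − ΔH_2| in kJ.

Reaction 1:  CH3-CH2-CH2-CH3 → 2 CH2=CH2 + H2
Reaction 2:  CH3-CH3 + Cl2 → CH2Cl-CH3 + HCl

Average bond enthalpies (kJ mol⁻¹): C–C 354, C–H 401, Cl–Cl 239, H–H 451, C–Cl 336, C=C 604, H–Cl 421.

Reaction 1:
  Bonds broken (reactants):
    C–C: 3 × 354 = 1062
    C–H: 10 × 401 = 4010
    Σ(broken) = 5072 kJ
  Bonds formed (products):
    C–H: 8 × 401 = 3208
    C=C: 2 × 604 = 1208
    H–H: 1 × 451 = 451
    Σ(formed) = 4867 kJ
  ΔH_1 = 5072 − 4867 = +205 kJ
Reaction 2:
  Bonds broken (reactants):
    C–C: 1 × 354 = 354
    C–H: 6 × 401 = 2406
    Cl–Cl: 1 × 239 = 239
    Σ(broken) = 2999 kJ
  Bonds formed (products):
    C–C: 1 × 354 = 354
    C–Cl: 1 × 336 = 336
    C–H: 5 × 401 = 2005
    H–Cl: 1 × 421 = 421
    Σ(formed) = 3116 kJ
  ΔH_2 = 2999 − 3116 = −117 kJ
ΔH_1 − ΔH_2 = +322 kJ, so reaction 2 has the more negative ΔH; |ΔH_1 − ΔH_2| = 322 kJ.

Reaction 2, by 322 kJ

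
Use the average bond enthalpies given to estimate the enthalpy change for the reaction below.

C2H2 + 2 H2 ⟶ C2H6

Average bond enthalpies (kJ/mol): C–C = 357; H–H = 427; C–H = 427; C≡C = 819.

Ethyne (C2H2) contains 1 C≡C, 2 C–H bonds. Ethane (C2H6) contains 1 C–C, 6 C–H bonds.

ΔH ≈ −392 kJ

Bonds broken (reactants):
  C≡C: 1 × 819 = 819
  C–H: 2 × 427 = 854
  H–H: 2 × 427 = 854
  Σ(broken) = 2527 kJ
Bonds formed (products):
  C–C: 1 × 357 = 357
  C–H: 6 × 427 = 2562
  Σ(formed) = 2919 kJ
ΔH = Σ(broken) − Σ(formed) = 2527 − 2919 = −392 kJ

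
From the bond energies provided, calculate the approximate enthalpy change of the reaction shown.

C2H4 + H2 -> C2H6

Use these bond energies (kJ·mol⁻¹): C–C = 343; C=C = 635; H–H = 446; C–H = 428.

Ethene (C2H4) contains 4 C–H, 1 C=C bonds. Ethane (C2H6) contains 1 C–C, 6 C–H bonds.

ΔH ≈ −118 kJ

Bonds broken (reactants):
  C–H: 4 × 428 = 1712
  C=C: 1 × 635 = 635
  H–H: 1 × 446 = 446
  Σ(broken) = 2793 kJ
Bonds formed (products):
  C–C: 1 × 343 = 343
  C–H: 6 × 428 = 2568
  Σ(formed) = 2911 kJ
ΔH = Σ(broken) − Σ(formed) = 2793 − 2911 = −118 kJ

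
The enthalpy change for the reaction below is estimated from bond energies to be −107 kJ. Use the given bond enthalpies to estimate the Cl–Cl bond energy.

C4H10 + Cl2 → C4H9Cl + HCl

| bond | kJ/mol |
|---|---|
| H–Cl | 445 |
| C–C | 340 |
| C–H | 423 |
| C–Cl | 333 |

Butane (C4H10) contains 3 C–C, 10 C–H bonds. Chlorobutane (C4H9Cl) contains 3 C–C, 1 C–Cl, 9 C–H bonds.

D(Cl–Cl) ≈ 248 kJ/mol

Let D be the Cl–Cl bond energy.
Σ(broken) = 3×340 + 10×423 + 1×D = 5250 + D
Σ(formed) = 3×340 + 1×333 + 9×423 + 1×445 = 5605
ΔH = Σ(broken) − Σ(formed) = (5250 + D) − (5605) = −355 + D
Setting this equal to −107 kJ gives D = 248 kJ/mol.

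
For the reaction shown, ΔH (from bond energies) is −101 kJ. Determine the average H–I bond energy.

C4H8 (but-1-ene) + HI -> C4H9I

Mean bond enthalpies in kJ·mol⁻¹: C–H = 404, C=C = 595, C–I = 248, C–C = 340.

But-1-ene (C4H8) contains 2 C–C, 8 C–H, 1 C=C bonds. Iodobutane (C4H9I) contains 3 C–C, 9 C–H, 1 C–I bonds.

Let D be the H–I bond energy.
Σ(broken) = 2×340 + 8×404 + 1×595 + 1×D = 4507 + D
Σ(formed) = 3×340 + 9×404 + 1×248 = 4904
ΔH = Σ(broken) − Σ(formed) = (4507 + D) − (4904) = −397 + D
Setting this equal to −101 kJ gives D = 296 kJ/mol.

D(H–I) ≈ 296 kJ/mol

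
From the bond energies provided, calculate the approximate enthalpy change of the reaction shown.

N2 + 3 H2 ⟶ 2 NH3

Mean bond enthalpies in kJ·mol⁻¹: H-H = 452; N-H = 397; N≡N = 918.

ΔH ≈ −108 kJ

Bonds broken (reactants):
  H-H: 3 × 452 = 1356
  N≡N: 1 × 918 = 918
  Σ(broken) = 2274 kJ
Bonds formed (products):
  N-H: 6 × 397 = 2382
  Σ(formed) = 2382 kJ
ΔH = Σ(broken) − Σ(formed) = 2274 − 2382 = −108 kJ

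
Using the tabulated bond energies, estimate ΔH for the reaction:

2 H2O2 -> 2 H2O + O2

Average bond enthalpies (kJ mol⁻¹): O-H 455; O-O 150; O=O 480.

ΔH ≈ −180 kJ

Bonds broken (reactants):
  O-H: 4 × 455 = 1820
  O-O: 2 × 150 = 300
  Σ(broken) = 2120 kJ
Bonds formed (products):
  O-H: 4 × 455 = 1820
  O=O: 1 × 480 = 480
  Σ(formed) = 2300 kJ
ΔH = Σ(broken) − Σ(formed) = 2120 − 2300 = −180 kJ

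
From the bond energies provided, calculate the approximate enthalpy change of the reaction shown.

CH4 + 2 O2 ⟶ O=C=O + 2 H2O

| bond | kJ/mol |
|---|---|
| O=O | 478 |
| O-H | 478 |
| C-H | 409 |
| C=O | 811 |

Bonds broken (reactants):
  C-H: 4 × 409 = 1636
  O=O: 2 × 478 = 956
  Σ(broken) = 2592 kJ
Bonds formed (products):
  C=O: 2 × 811 = 1622
  O-H: 4 × 478 = 1912
  Σ(formed) = 3534 kJ
ΔH = Σ(broken) − Σ(formed) = 2592 − 3534 = −942 kJ

ΔH ≈ −942 kJ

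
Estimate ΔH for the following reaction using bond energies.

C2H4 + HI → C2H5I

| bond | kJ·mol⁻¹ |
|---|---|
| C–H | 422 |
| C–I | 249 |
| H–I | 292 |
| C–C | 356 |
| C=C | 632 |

Bonds broken (reactants):
  C–H: 4 × 422 = 1688
  C=C: 1 × 632 = 632
  H–I: 1 × 292 = 292
  Σ(broken) = 2612 kJ
Bonds formed (products):
  C–C: 1 × 356 = 356
  C–H: 5 × 422 = 2110
  C–I: 1 × 249 = 249
  Σ(formed) = 2715 kJ
ΔH = Σ(broken) − Σ(formed) = 2612 − 2715 = −103 kJ

ΔH ≈ −103 kJ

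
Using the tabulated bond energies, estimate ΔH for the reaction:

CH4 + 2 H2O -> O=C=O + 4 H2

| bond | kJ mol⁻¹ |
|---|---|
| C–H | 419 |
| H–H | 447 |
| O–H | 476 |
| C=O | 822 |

ΔH ≈ +148 kJ

Bonds broken (reactants):
  C–H: 4 × 419 = 1676
  O–H: 4 × 476 = 1904
  Σ(broken) = 3580 kJ
Bonds formed (products):
  C=O: 2 × 822 = 1644
  H–H: 4 × 447 = 1788
  Σ(formed) = 3432 kJ
ΔH = Σ(broken) − Σ(formed) = 3580 − 3432 = +148 kJ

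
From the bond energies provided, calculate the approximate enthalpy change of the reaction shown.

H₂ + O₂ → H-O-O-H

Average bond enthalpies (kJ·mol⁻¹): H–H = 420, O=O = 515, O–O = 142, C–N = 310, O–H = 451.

ΔH ≈ −109 kJ

Bonds broken (reactants):
  H–H: 1 × 420 = 420
  O=O: 1 × 515 = 515
  Σ(broken) = 935 kJ
Bonds formed (products):
  O–H: 2 × 451 = 902
  O–O: 1 × 142 = 142
  Σ(formed) = 1044 kJ
ΔH = Σ(broken) − Σ(formed) = 935 − 1044 = −109 kJ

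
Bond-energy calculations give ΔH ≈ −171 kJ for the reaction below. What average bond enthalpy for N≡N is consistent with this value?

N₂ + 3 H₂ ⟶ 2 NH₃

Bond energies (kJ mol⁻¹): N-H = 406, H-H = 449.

Let D be the N≡N bond energy.
Σ(broken) = 3×449 + 1×D = 1347 + D
Σ(formed) = 6×406 = 2436
ΔH = Σ(broken) − Σ(formed) = (1347 + D) − (2436) = −1089 + D
Setting this equal to −171 kJ gives D = 918 kJ/mol.

D(N≡N) ≈ 918 kJ/mol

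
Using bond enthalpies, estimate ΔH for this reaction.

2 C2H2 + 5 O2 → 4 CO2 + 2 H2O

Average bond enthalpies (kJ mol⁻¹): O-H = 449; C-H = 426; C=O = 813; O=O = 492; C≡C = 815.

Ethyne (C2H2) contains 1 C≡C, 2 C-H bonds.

ΔH ≈ −2506 kJ

Bonds broken (reactants):
  C≡C: 2 × 815 = 1630
  C-H: 4 × 426 = 1704
  O=O: 5 × 492 = 2460
  Σ(broken) = 5794 kJ
Bonds formed (products):
  C=O: 8 × 813 = 6504
  O-H: 4 × 449 = 1796
  Σ(formed) = 8300 kJ
ΔH = Σ(broken) − Σ(formed) = 5794 − 8300 = −2506 kJ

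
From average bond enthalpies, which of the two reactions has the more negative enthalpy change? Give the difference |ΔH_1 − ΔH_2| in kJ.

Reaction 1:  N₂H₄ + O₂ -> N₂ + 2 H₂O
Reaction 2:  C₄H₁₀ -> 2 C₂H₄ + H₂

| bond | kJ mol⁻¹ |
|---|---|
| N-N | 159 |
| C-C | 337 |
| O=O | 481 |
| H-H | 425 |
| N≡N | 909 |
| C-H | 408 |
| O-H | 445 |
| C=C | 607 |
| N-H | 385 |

Reaction 1:
  Bonds broken (reactants):
    N-H: 4 × 385 = 1540
    N-N: 1 × 159 = 159
    O=O: 1 × 481 = 481
    Σ(broken) = 2180 kJ
  Bonds formed (products):
    N≡N: 1 × 909 = 909
    O-H: 4 × 445 = 1780
    Σ(formed) = 2689 kJ
  ΔH_1 = 2180 − 2689 = −509 kJ
Reaction 2:
  Bonds broken (reactants):
    C-C: 3 × 337 = 1011
    C-H: 10 × 408 = 4080
    Σ(broken) = 5091 kJ
  Bonds formed (products):
    C-H: 8 × 408 = 3264
    C=C: 2 × 607 = 1214
    H-H: 1 × 425 = 425
    Σ(formed) = 4903 kJ
  ΔH_2 = 5091 − 4903 = +188 kJ
ΔH_1 − ΔH_2 = −697 kJ, so reaction 1 has the more negative ΔH; |ΔH_1 − ΔH_2| = 697 kJ.

Reaction 1, by 697 kJ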